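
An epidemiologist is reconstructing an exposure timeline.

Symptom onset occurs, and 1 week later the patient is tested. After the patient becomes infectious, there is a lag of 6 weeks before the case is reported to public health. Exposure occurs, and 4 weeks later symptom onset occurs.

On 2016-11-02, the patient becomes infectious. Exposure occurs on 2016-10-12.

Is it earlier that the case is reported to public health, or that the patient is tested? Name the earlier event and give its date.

The patient is tested — 2016-11-16

The patient becomes infectious: Nov 2, 2016.
The case is reported to public health: Nov 2, 2016 + 6 weeks = Dec 14, 2016.
Exposure occurs: Oct 12, 2016.
Symptom onset occurs: Oct 12, 2016 + 4 weeks = Nov 9, 2016.
The patient is tested: Nov 9, 2016 + 1 week = Nov 16, 2016.
Comparing: the case is reported to public health on Dec 14, 2016 vs the patient is tested on Nov 16, 2016. Earlier: the patient is tested.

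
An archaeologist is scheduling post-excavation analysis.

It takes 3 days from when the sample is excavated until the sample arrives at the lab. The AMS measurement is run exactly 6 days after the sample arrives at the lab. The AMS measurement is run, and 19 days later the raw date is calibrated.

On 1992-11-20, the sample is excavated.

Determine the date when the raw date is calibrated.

1992-12-18

The sample is excavated: Nov 20, 1992.
The sample arrives at the lab: Nov 20, 1992 + 3 days = Nov 23, 1992.
The AMS measurement is run: Nov 23, 1992 + 6 days = Nov 29, 1992.
The raw date is calibrated: Nov 29, 1992 + 19 days = Dec 18, 1992.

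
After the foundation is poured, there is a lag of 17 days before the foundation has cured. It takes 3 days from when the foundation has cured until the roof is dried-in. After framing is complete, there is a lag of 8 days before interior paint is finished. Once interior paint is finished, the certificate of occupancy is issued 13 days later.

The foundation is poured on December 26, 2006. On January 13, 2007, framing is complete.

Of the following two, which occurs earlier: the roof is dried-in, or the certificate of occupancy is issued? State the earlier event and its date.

The roof is dried-in — January 15, 2007

The foundation is poured: Dec 26, 2006.
The foundation has cured: Dec 26, 2006 + 17 days = Jan 12, 2007.
The roof is dried-in: Jan 12, 2007 + 3 days = Jan 15, 2007.
Framing is complete: Jan 13, 2007.
Interior paint is finished: Jan 13, 2007 + 8 days = Jan 21, 2007.
The certificate of occupancy is issued: Jan 21, 2007 + 13 days = Feb 3, 2007.
Comparing: the roof is dried-in on Jan 15, 2007 vs the certificate of occupancy is issued on Feb 3, 2007. Earlier: the roof is dried-in.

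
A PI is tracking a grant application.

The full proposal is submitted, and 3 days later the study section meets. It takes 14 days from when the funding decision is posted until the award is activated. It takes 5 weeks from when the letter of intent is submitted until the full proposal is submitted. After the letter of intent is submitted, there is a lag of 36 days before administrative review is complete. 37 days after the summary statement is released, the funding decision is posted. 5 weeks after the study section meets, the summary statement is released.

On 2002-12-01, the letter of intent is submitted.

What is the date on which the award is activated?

2003-04-04

The letter of intent is submitted: Dec 1, 2002.
The full proposal is submitted: Dec 1, 2002 + 5 weeks = Jan 5, 2003.
The study section meets: Jan 5, 2003 + 3 days = Jan 8, 2003.
The summary statement is released: Jan 8, 2003 + 5 weeks = Feb 12, 2003.
The funding decision is posted: Feb 12, 2003 + 37 days = Mar 21, 2003.
The award is activated: Mar 21, 2003 + 14 days = Apr 4, 2003.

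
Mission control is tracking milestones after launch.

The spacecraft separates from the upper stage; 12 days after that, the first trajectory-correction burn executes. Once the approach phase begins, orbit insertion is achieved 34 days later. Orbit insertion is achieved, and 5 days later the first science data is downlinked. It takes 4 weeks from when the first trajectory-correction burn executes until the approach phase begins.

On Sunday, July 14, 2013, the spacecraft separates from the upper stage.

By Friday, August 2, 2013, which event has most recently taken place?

The spacecraft separates from the upper stage: Jul 14, 2013.
The first trajectory-correction burn executes: Jul 14, 2013 + 12 days = Jul 26, 2013.
The approach phase begins: Jul 26, 2013 + 4 weeks = Aug 23, 2013.
Orbit insertion is achieved: Aug 23, 2013 + 34 days = Sep 26, 2013.
The first science data is downlinked: Sep 26, 2013 + 5 days = Oct 1, 2013.
Aug 2, 2013 falls between when the first trajectory-correction burn executes (Jul 26, 2013) and when the approach phase begins (Aug 23, 2013).

The first trajectory-correction burn executes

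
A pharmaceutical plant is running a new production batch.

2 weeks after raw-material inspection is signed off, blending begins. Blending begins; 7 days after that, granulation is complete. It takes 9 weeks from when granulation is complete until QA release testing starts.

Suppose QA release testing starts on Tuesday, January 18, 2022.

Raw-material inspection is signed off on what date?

QA release testing starts: Jan 18, 2022.
Granulation is complete: Jan 18, 2022 − 9 weeks = Nov 16, 2021.
Blending begins: Nov 16, 2021 − 7 days = Nov 9, 2021.
Raw-material inspection is signed off: Nov 9, 2021 − 2 weeks = Oct 26, 2021.

Tuesday, October 26, 2021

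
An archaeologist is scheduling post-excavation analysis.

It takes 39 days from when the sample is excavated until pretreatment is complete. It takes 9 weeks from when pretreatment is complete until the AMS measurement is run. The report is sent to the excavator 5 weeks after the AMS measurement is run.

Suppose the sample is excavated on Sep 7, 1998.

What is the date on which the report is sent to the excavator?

The sample is excavated: Sep 7, 1998.
Pretreatment is complete: Sep 7, 1998 + 39 days = Oct 16, 1998.
The AMS measurement is run: Oct 16, 1998 + 9 weeks = Dec 18, 1998.
The report is sent to the excavator: Dec 18, 1998 + 5 weeks = Jan 22, 1999.

Jan 22, 1999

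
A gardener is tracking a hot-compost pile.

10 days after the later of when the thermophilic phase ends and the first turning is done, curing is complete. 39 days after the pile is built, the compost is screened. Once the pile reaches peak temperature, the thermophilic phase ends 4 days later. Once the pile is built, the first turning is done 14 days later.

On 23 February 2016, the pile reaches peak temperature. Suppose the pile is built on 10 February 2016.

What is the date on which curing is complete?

8 March 2016

The pile reaches peak temperature: Feb 23, 2016.
The thermophilic phase ends: Feb 23, 2016 + 4 days = Feb 27, 2016.
The pile is built: Feb 10, 2016.
The first turning is done: Feb 10, 2016 + 14 days = Feb 24, 2016.
Both prerequisites met — the thermophilic phase ends (Feb 27, 2016), the first turning is done (Feb 24, 2016); the later is Feb 27, 2016.
Curing is complete: Feb 27, 2016 + 10 days = Mar 8, 2016.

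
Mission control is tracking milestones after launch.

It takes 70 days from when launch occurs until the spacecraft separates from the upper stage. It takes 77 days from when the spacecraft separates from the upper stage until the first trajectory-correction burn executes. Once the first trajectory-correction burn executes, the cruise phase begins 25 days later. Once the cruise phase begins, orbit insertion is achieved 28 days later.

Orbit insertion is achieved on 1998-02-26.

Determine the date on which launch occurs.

Orbit insertion is achieved: Feb 26, 1998.
The cruise phase begins: Feb 26, 1998 − 28 days = Jan 29, 1998.
The first trajectory-correction burn executes: Jan 29, 1998 − 25 days = Jan 4, 1998.
The spacecraft separates from the upper stage: Jan 4, 1998 − 77 days = Oct 19, 1997.
Launch occurs: Oct 19, 1997 − 70 days = Aug 10, 1997.

1997-08-10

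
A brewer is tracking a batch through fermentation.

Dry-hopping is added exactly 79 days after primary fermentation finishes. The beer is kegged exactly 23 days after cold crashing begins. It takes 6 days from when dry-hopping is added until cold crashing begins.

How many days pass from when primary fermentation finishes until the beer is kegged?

108 days

Causal path: primary fermentation finishes → dry-hopping is added → cold crashing begins → the beer is kegged.
Total delay along the path: 79 + 6 + 23 = 108 days.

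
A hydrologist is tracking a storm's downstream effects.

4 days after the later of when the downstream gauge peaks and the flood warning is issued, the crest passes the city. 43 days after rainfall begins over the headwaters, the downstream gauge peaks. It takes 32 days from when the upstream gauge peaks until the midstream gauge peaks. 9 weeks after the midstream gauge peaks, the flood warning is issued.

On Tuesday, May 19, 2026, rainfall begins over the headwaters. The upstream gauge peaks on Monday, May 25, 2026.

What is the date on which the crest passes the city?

Tuesday, September 1, 2026

Rainfall begins over the headwaters: May 19, 2026.
The downstream gauge peaks: May 19, 2026 + 43 days = Jul 1, 2026.
The upstream gauge peaks: May 25, 2026.
The midstream gauge peaks: May 25, 2026 + 32 days = Jun 26, 2026.
The flood warning is issued: Jun 26, 2026 + 9 weeks = Aug 28, 2026.
Both prerequisites met — the downstream gauge peaks (Jul 1, 2026), the flood warning is issued (Aug 28, 2026); the later is Aug 28, 2026.
The crest passes the city: Aug 28, 2026 + 4 days = Sep 1, 2026.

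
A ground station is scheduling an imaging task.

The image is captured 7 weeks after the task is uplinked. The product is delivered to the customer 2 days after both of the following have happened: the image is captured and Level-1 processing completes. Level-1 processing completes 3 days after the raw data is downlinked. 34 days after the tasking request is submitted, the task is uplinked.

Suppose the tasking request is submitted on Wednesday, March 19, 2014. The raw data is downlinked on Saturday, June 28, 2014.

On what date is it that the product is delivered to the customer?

Thursday, July 3, 2014

The tasking request is submitted: Mar 19, 2014.
The task is uplinked: Mar 19, 2014 + 34 days = Apr 22, 2014.
The image is captured: Apr 22, 2014 + 7 weeks = Jun 10, 2014.
The raw data is downlinked: Jun 28, 2014.
Level-1 processing completes: Jun 28, 2014 + 3 days = Jul 1, 2014.
Both prerequisites met — the image is captured (Jun 10, 2014), Level-1 processing completes (Jul 1, 2014); the later is Jul 1, 2014.
The product is delivered to the customer: Jul 1, 2014 + 2 days = Jul 3, 2014.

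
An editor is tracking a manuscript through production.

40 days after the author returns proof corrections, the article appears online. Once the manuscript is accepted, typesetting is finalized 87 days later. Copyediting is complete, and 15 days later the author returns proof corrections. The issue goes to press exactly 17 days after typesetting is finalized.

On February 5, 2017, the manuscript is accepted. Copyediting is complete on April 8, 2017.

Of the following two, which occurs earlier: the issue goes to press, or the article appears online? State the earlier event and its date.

The manuscript is accepted: Feb 5, 2017.
Typesetting is finalized: Feb 5, 2017 + 87 days = May 3, 2017.
The issue goes to press: May 3, 2017 + 17 days = May 20, 2017.
Copyediting is complete: Apr 8, 2017.
The author returns proof corrections: Apr 8, 2017 + 15 days = Apr 23, 2017.
The article appears online: Apr 23, 2017 + 40 days = Jun 2, 2017.
Comparing: the issue goes to press on May 20, 2017 vs the article appears online on Jun 2, 2017. Earlier: the issue goes to press.

The issue goes to press — May 20, 2017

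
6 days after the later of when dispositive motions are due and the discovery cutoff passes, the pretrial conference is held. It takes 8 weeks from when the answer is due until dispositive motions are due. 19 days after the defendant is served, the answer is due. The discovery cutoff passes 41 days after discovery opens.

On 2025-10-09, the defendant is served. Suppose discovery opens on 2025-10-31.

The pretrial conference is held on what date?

The defendant is served: Oct 9, 2025.
The answer is due: Oct 9, 2025 + 19 days = Oct 28, 2025.
Dispositive motions are due: Oct 28, 2025 + 8 weeks = Dec 23, 2025.
Discovery opens: Oct 31, 2025.
The discovery cutoff passes: Oct 31, 2025 + 41 days = Dec 11, 2025.
Both prerequisites met — dispositive motions are due (Dec 23, 2025), the discovery cutoff passes (Dec 11, 2025); the later is Dec 23, 2025.
The pretrial conference is held: Dec 23, 2025 + 6 days = Dec 29, 2025.

2025-12-29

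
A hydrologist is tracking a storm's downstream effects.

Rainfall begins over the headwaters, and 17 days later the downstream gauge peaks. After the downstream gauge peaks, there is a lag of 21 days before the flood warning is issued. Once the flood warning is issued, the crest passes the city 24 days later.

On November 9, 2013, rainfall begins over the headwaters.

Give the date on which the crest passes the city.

Rainfall begins over the headwaters: Nov 9, 2013.
The downstream gauge peaks: Nov 9, 2013 + 17 days = Nov 26, 2013.
The flood warning is issued: Nov 26, 2013 + 21 days = Dec 17, 2013.
The crest passes the city: Dec 17, 2013 + 24 days = Jan 10, 2014.

January 10, 2014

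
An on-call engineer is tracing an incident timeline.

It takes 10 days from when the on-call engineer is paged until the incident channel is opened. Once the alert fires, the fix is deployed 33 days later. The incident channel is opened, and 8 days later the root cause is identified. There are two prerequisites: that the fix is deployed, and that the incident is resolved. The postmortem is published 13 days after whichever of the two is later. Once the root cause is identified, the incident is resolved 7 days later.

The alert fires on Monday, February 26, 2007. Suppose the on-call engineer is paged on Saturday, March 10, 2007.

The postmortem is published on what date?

Tuesday, April 17, 2007

The alert fires: Feb 26, 2007.
The fix is deployed: Feb 26, 2007 + 33 days = Mar 31, 2007.
The on-call engineer is paged: Mar 10, 2007.
The incident channel is opened: Mar 10, 2007 + 10 days = Mar 20, 2007.
The root cause is identified: Mar 20, 2007 + 8 days = Mar 28, 2007.
The incident is resolved: Mar 28, 2007 + 7 days = Apr 4, 2007.
Both prerequisites met — the fix is deployed (Mar 31, 2007), the incident is resolved (Apr 4, 2007); the later is Apr 4, 2007.
The postmortem is published: Apr 4, 2007 + 13 days = Apr 17, 2007.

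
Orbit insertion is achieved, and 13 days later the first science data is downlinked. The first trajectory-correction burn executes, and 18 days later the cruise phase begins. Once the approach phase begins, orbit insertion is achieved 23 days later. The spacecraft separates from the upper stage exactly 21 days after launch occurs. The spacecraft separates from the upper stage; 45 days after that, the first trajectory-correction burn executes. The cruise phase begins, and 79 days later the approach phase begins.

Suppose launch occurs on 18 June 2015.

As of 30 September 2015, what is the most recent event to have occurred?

Launch occurs: Jun 18, 2015.
The spacecraft separates from the upper stage: Jun 18, 2015 + 21 days = Jul 9, 2015.
The first trajectory-correction burn executes: Jul 9, 2015 + 45 days = Aug 23, 2015.
The cruise phase begins: Aug 23, 2015 + 18 days = Sep 10, 2015.
The approach phase begins: Sep 10, 2015 + 79 days = Nov 28, 2015.
Orbit insertion is achieved: Nov 28, 2015 + 23 days = Dec 21, 2015.
The first science data is downlinked: Dec 21, 2015 + 13 days = Jan 3, 2016.
Sep 30, 2015 falls between when the cruise phase begins (Sep 10, 2015) and when the approach phase begins (Nov 28, 2015).

The cruise phase begins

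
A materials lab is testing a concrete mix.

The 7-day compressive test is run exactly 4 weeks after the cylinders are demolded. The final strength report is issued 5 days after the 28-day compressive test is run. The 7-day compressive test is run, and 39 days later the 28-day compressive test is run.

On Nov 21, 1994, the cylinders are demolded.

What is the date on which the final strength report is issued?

Feb 1, 1995

The cylinders are demolded: Nov 21, 1994.
The 7-day compressive test is run: Nov 21, 1994 + 4 weeks = Dec 19, 1994.
The 28-day compressive test is run: Dec 19, 1994 + 39 days = Jan 27, 1995.
The final strength report is issued: Jan 27, 1995 + 5 days = Feb 1, 1995.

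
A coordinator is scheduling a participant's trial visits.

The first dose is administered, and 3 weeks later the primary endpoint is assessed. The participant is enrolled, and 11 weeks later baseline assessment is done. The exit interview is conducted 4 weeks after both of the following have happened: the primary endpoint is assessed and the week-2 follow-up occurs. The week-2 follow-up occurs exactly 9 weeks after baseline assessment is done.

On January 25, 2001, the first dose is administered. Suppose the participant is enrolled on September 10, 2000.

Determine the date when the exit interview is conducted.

The first dose is administered: Jan 25, 2001.
The primary endpoint is assessed: Jan 25, 2001 + 3 weeks = Feb 15, 2001.
The participant is enrolled: Sep 10, 2000.
Baseline assessment is done: Sep 10, 2000 + 11 weeks = Nov 26, 2000.
The week-2 follow-up occurs: Nov 26, 2000 + 9 weeks = Jan 28, 2001.
Both prerequisites met — the primary endpoint is assessed (Feb 15, 2001), the week-2 follow-up occurs (Jan 28, 2001); the later is Feb 15, 2001.
The exit interview is conducted: Feb 15, 2001 + 4 weeks = Mar 15, 2001.

March 15, 2001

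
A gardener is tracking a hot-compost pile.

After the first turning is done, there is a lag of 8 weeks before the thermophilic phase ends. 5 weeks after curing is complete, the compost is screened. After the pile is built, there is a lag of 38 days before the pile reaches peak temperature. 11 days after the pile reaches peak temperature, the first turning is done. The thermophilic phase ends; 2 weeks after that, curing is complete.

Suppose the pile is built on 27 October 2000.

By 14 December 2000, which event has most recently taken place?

The pile reaches peak temperature

The pile is built: Oct 27, 2000.
The pile reaches peak temperature: Oct 27, 2000 + 38 days = Dec 4, 2000.
The first turning is done: Dec 4, 2000 + 11 days = Dec 15, 2000.
The thermophilic phase ends: Dec 15, 2000 + 8 weeks = Feb 9, 2001.
Curing is complete: Feb 9, 2001 + 2 weeks = Feb 23, 2001.
The compost is screened: Feb 23, 2001 + 5 weeks = Mar 30, 2001.
Dec 14, 2000 falls between when the pile reaches peak temperature (Dec 4, 2000) and when the first turning is done (Dec 15, 2000).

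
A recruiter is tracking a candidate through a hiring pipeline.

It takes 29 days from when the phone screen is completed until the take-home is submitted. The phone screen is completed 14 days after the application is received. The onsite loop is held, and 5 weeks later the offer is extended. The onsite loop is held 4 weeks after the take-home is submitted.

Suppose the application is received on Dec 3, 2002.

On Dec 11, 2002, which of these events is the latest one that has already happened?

The application is received

The application is received: Dec 3, 2002.
The phone screen is completed: Dec 3, 2002 + 14 days = Dec 17, 2002.
The take-home is submitted: Dec 17, 2002 + 29 days = Jan 15, 2003.
The onsite loop is held: Jan 15, 2003 + 4 weeks = Feb 12, 2003.
The offer is extended: Feb 12, 2003 + 5 weeks = Mar 19, 2003.
Dec 11, 2002 falls between when the application is received (Dec 3, 2002) and when the phone screen is completed (Dec 17, 2002).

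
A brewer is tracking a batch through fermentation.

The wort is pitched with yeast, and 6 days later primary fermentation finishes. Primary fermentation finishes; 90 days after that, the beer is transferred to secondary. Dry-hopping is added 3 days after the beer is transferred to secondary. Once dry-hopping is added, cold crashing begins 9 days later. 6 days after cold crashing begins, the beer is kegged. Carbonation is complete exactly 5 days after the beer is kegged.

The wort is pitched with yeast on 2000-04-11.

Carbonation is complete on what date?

The wort is pitched with yeast: Apr 11, 2000.
Primary fermentation finishes: Apr 11, 2000 + 6 days = Apr 17, 2000.
The beer is transferred to secondary: Apr 17, 2000 + 90 days = Jul 16, 2000.
Dry-hopping is added: Jul 16, 2000 + 3 days = Jul 19, 2000.
Cold crashing begins: Jul 19, 2000 + 9 days = Jul 28, 2000.
The beer is kegged: Jul 28, 2000 + 6 days = Aug 3, 2000.
Carbonation is complete: Aug 3, 2000 + 5 days = Aug 8, 2000.

2000-08-08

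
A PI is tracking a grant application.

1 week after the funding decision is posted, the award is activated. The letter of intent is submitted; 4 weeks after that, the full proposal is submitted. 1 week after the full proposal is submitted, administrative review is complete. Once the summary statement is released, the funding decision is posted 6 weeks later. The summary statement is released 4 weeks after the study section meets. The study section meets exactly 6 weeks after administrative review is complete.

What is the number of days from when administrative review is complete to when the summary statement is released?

70 days

Causal path: administrative review is complete → the study section meets → the summary statement is released.
Total delay along the path: 6 + 4 weeks = 10 weeks = 70 days.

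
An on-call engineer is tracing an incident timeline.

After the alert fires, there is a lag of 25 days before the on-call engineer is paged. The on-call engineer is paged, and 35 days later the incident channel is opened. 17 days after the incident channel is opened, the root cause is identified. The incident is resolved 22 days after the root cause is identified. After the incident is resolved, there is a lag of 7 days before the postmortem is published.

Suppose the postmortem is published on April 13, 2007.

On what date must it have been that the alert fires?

December 28, 2006

The postmortem is published: Apr 13, 2007.
The incident is resolved: Apr 13, 2007 − 7 days = Apr 6, 2007.
The root cause is identified: Apr 6, 2007 − 22 days = Mar 15, 2007.
The incident channel is opened: Mar 15, 2007 − 17 days = Feb 26, 2007.
The on-call engineer is paged: Feb 26, 2007 − 35 days = Jan 22, 2007.
The alert fires: Jan 22, 2007 − 25 days = Dec 28, 2006.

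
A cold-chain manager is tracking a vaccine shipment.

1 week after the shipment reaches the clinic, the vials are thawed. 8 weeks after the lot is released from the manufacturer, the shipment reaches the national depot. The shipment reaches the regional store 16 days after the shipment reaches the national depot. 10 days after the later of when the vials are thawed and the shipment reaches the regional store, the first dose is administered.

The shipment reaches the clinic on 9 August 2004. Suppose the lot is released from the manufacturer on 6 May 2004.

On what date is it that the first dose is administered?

The shipment reaches the clinic: Aug 9, 2004.
The vials are thawed: Aug 9, 2004 + 1 week = Aug 16, 2004.
The lot is released from the manufacturer: May 6, 2004.
The shipment reaches the national depot: May 6, 2004 + 8 weeks = Jul 1, 2004.
The shipment reaches the regional store: Jul 1, 2004 + 16 days = Jul 17, 2004.
Both prerequisites met — the vials are thawed (Aug 16, 2004), the shipment reaches the regional store (Jul 17, 2004); the later is Aug 16, 2004.
The first dose is administered: Aug 16, 2004 + 10 days = Aug 26, 2004.

26 August 2004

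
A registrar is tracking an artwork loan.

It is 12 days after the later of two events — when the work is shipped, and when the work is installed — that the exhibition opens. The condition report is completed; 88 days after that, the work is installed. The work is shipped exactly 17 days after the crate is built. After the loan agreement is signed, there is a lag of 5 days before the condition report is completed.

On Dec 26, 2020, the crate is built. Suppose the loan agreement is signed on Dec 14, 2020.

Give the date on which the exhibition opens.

The crate is built: Dec 26, 2020.
The work is shipped: Dec 26, 2020 + 17 days = Jan 12, 2021.
The loan agreement is signed: Dec 14, 2020.
The condition report is completed: Dec 14, 2020 + 5 days = Dec 19, 2020.
The work is installed: Dec 19, 2020 + 88 days = Mar 17, 2021.
Both prerequisites met — the work is shipped (Jan 12, 2021), the work is installed (Mar 17, 2021); the later is Mar 17, 2021.
The exhibition opens: Mar 17, 2021 + 12 days = Mar 29, 2021.

Mar 29, 2021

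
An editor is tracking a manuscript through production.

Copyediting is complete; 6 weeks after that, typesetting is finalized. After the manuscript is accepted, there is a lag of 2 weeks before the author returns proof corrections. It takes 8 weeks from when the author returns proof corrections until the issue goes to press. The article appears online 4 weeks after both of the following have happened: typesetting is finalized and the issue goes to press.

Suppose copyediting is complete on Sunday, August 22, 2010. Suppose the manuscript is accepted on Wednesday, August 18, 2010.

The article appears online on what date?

Wednesday, November 24, 2010

Copyediting is complete: Aug 22, 2010.
Typesetting is finalized: Aug 22, 2010 + 6 weeks = Oct 3, 2010.
The manuscript is accepted: Aug 18, 2010.
The author returns proof corrections: Aug 18, 2010 + 2 weeks = Sep 1, 2010.
The issue goes to press: Sep 1, 2010 + 8 weeks = Oct 27, 2010.
Both prerequisites met — typesetting is finalized (Oct 3, 2010), the issue goes to press (Oct 27, 2010); the later is Oct 27, 2010.
The article appears online: Oct 27, 2010 + 4 weeks = Nov 24, 2010.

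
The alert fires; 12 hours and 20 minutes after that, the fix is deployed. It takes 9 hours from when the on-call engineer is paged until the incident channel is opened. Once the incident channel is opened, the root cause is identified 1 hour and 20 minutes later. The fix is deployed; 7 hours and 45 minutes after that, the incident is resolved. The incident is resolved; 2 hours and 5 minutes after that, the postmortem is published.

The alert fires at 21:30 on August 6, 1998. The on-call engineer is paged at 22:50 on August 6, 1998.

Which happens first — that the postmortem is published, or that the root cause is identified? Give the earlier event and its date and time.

The alert fires: 21:30 Aug 6, 1998.
The fix is deployed: 21:30 Aug 6, 1998 + 12h20m = 09:50 Aug 7, 1998.
The incident is resolved: 09:50 Aug 7, 1998 + 7h45m = 17:35 Aug 7, 1998.
The postmortem is published: 17:35 Aug 7, 1998 + 2h05m = 19:40 Aug 7, 1998.
The on-call engineer is paged: 22:50 Aug 6, 1998.
The incident channel is opened: 22:50 Aug 6, 1998 + 9h = 07:50 Aug 7, 1998.
The root cause is identified: 07:50 Aug 7, 1998 + 1h20m = 09:10 Aug 7, 1998.
Comparing: the postmortem is published at 19:40 Aug 7, 1998 vs the root cause is identified at 09:10 Aug 7, 1998. Earlier: the root cause is identified.

The root cause is identified — 09:10 on August 7, 1998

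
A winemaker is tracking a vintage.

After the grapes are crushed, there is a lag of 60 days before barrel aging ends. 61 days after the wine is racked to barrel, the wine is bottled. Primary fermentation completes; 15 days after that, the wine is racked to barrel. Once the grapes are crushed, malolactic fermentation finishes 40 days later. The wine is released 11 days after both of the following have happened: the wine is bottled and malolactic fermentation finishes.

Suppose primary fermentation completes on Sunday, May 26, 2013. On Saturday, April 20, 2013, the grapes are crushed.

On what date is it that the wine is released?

Wednesday, August 21, 2013

Primary fermentation completes: May 26, 2013.
The wine is racked to barrel: May 26, 2013 + 15 days = Jun 10, 2013.
The wine is bottled: Jun 10, 2013 + 61 days = Aug 10, 2013.
The grapes are crushed: Apr 20, 2013.
Malolactic fermentation finishes: Apr 20, 2013 + 40 days = May 30, 2013.
Both prerequisites met — the wine is bottled (Aug 10, 2013), malolactic fermentation finishes (May 30, 2013); the later is Aug 10, 2013.
The wine is released: Aug 10, 2013 + 11 days = Aug 21, 2013.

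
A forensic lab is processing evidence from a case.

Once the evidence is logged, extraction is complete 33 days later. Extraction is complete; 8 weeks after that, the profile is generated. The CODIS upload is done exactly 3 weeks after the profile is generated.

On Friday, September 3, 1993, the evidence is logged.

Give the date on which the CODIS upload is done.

The evidence is logged: Sep 3, 1993.
Extraction is complete: Sep 3, 1993 + 33 days = Oct 6, 1993.
The profile is generated: Oct 6, 1993 + 8 weeks = Dec 1, 1993.
The CODIS upload is done: Dec 1, 1993 + 3 weeks = Dec 22, 1993.

Wednesday, December 22, 1993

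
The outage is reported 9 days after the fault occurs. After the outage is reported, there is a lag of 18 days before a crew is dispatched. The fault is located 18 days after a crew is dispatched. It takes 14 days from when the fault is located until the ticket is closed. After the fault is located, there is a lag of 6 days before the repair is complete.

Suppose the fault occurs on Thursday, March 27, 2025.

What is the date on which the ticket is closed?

Sunday, May 25, 2025

The fault occurs: Mar 27, 2025.
The outage is reported: Mar 27, 2025 + 9 days = Apr 5, 2025.
A crew is dispatched: Apr 5, 2025 + 18 days = Apr 23, 2025.
The fault is located: Apr 23, 2025 + 18 days = May 11, 2025.
The ticket is closed: May 11, 2025 + 14 days = May 25, 2025.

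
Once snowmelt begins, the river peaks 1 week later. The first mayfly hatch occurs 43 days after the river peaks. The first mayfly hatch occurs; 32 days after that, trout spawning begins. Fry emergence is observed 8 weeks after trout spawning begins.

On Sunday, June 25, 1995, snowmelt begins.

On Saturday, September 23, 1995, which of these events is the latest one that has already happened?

Trout spawning begins

Snowmelt begins: Jun 25, 1995.
The river peaks: Jun 25, 1995 + 1 week = Jul 2, 1995.
The first mayfly hatch occurs: Jul 2, 1995 + 43 days = Aug 14, 1995.
Trout spawning begins: Aug 14, 1995 + 32 days = Sep 15, 1995.
Fry emergence is observed: Sep 15, 1995 + 8 weeks = Nov 10, 1995.
Sep 23, 1995 falls between when trout spawning begins (Sep 15, 1995) and when fry emergence is observed (Nov 10, 1995).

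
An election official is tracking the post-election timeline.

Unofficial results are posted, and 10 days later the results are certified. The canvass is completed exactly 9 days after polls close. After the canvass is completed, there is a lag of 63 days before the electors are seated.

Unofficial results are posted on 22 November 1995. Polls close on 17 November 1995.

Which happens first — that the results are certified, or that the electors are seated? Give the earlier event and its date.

Unofficial results are posted: Nov 22, 1995.
The results are certified: Nov 22, 1995 + 10 days = Dec 2, 1995.
Polls close: Nov 17, 1995.
The canvass is completed: Nov 17, 1995 + 9 days = Nov 26, 1995.
The electors are seated: Nov 26, 1995 + 63 days = Jan 28, 1996.
Comparing: the results are certified on Dec 2, 1995 vs the electors are seated on Jan 28, 1996. Earlier: the results are certified.

The results are certified — 2 December 1995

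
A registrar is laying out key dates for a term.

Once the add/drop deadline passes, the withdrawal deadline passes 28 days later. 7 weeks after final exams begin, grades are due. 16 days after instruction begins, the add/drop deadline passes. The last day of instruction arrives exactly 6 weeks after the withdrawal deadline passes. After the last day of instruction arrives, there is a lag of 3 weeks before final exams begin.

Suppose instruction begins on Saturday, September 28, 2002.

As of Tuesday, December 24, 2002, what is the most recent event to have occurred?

The last day of instruction arrives

Instruction begins: Sep 28, 2002.
The add/drop deadline passes: Sep 28, 2002 + 16 days = Oct 14, 2002.
The withdrawal deadline passes: Oct 14, 2002 + 28 days = Nov 11, 2002.
The last day of instruction arrives: Nov 11, 2002 + 6 weeks = Dec 23, 2002.
Final exams begin: Dec 23, 2002 + 3 weeks = Jan 13, 2003.
Grades are due: Jan 13, 2003 + 7 weeks = Mar 3, 2003.
Dec 24, 2002 falls between when the last day of instruction arrives (Dec 23, 2002) and when final exams begin (Jan 13, 2003).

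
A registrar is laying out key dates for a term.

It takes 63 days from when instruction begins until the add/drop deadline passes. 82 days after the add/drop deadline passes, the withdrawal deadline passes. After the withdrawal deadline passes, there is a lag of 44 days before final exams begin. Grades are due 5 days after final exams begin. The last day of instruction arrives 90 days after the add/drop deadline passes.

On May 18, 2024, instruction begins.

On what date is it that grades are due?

Instruction begins: May 18, 2024.
The add/drop deadline passes: May 18, 2024 + 63 days = Jul 20, 2024.
The withdrawal deadline passes: Jul 20, 2024 + 82 days = Oct 10, 2024.
Final exams begin: Oct 10, 2024 + 44 days = Nov 23, 2024.
Grades are due: Nov 23, 2024 + 5 days = Nov 28, 2024.

November 28, 2024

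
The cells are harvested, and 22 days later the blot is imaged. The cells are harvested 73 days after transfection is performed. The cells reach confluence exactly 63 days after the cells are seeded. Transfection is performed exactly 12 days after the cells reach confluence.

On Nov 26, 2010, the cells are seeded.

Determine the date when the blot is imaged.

The cells are seeded: Nov 26, 2010.
The cells reach confluence: Nov 26, 2010 + 63 days = Jan 28, 2011.
Transfection is performed: Jan 28, 2011 + 12 days = Feb 9, 2011.
The cells are harvested: Feb 9, 2011 + 73 days = Apr 23, 2011.
The blot is imaged: Apr 23, 2011 + 22 days = May 15, 2011.

May 15, 2011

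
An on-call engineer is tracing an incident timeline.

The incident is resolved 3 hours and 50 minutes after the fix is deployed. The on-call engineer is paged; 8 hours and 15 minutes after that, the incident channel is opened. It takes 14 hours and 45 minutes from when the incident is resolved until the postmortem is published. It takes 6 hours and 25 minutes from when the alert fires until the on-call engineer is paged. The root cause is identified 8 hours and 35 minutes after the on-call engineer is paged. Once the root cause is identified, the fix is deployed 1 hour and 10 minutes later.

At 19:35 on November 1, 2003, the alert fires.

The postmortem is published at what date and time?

06:20 on November 3, 2003

The alert fires: 19:35 Nov 1, 2003.
The on-call engineer is paged: 19:35 Nov 1, 2003 + 6h25m = 02:00 Nov 2, 2003.
The root cause is identified: 02:00 Nov 2, 2003 + 8h35m = 10:35 Nov 2, 2003.
The fix is deployed: 10:35 Nov 2, 2003 + 1h10m = 11:45 Nov 2, 2003.
The incident is resolved: 11:45 Nov 2, 2003 + 3h50m = 15:35 Nov 2, 2003.
The postmortem is published: 15:35 Nov 2, 2003 + 14h45m = 06:20 Nov 3, 2003.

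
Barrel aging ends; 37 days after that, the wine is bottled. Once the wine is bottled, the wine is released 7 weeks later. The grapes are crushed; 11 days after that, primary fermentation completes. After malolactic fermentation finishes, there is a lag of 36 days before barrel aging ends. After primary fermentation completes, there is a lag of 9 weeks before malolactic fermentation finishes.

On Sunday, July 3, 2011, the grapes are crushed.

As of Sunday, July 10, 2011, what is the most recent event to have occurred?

The grapes are crushed

The grapes are crushed: Jul 3, 2011.
Primary fermentation completes: Jul 3, 2011 + 11 days = Jul 14, 2011.
Malolactic fermentation finishes: Jul 14, 2011 + 9 weeks = Sep 15, 2011.
Barrel aging ends: Sep 15, 2011 + 36 days = Oct 21, 2011.
The wine is bottled: Oct 21, 2011 + 37 days = Nov 27, 2011.
The wine is released: Nov 27, 2011 + 7 weeks = Jan 15, 2012.
Jul 10, 2011 falls between when the grapes are crushed (Jul 3, 2011) and when primary fermentation completes (Jul 14, 2011).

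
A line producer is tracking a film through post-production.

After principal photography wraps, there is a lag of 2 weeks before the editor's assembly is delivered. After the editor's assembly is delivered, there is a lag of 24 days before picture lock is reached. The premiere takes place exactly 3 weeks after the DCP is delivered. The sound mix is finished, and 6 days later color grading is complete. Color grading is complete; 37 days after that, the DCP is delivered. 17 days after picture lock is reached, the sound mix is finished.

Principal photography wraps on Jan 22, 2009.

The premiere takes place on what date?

Principal photography wraps: Jan 22, 2009.
The editor's assembly is delivered: Jan 22, 2009 + 2 weeks = Feb 5, 2009.
Picture lock is reached: Feb 5, 2009 + 24 days = Mar 1, 2009.
The sound mix is finished: Mar 1, 2009 + 17 days = Mar 18, 2009.
Color grading is complete: Mar 18, 2009 + 6 days = Mar 24, 2009.
The DCP is delivered: Mar 24, 2009 + 37 days = Apr 30, 2009.
The premiere takes place: Apr 30, 2009 + 3 weeks = May 21, 2009.

May 21, 2009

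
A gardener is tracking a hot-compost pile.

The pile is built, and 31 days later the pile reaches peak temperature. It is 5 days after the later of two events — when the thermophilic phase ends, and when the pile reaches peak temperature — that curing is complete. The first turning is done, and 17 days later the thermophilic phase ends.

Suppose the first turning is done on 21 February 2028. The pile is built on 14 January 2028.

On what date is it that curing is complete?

The first turning is done: Feb 21, 2028.
The thermophilic phase ends: Feb 21, 2028 + 17 days = Mar 9, 2028.
The pile is built: Jan 14, 2028.
The pile reaches peak temperature: Jan 14, 2028 + 31 days = Feb 14, 2028.
Both prerequisites met — the thermophilic phase ends (Mar 9, 2028), the pile reaches peak temperature (Feb 14, 2028); the later is Mar 9, 2028.
Curing is complete: Mar 9, 2028 + 5 days = Mar 14, 2028.

14 March 2028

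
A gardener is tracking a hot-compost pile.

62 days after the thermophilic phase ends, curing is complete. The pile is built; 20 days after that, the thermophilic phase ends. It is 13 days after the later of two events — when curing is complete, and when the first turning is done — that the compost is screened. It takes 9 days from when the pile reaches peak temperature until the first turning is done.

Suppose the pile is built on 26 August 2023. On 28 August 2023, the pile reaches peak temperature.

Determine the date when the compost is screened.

The pile is built: Aug 26, 2023.
The thermophilic phase ends: Aug 26, 2023 + 20 days = Sep 15, 2023.
Curing is complete: Sep 15, 2023 + 62 days = Nov 16, 2023.
The pile reaches peak temperature: Aug 28, 2023.
The first turning is done: Aug 28, 2023 + 9 days = Sep 6, 2023.
Both prerequisites met — curing is complete (Nov 16, 2023), the first turning is done (Sep 6, 2023); the later is Nov 16, 2023.
The compost is screened: Nov 16, 2023 + 13 days = Nov 29, 2023.

29 November 2023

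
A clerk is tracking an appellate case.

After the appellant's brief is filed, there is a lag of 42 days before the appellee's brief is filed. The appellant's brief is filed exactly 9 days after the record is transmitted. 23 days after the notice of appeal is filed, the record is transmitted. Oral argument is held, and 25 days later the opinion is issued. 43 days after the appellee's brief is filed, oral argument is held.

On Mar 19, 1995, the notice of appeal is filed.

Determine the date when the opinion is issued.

Aug 8, 1995

The notice of appeal is filed: Mar 19, 1995.
The record is transmitted: Mar 19, 1995 + 23 days = Apr 11, 1995.
The appellant's brief is filed: Apr 11, 1995 + 9 days = Apr 20, 1995.
The appellee's brief is filed: Apr 20, 1995 + 42 days = Jun 1, 1995.
Oral argument is held: Jun 1, 1995 + 43 days = Jul 14, 1995.
The opinion is issued: Jul 14, 1995 + 25 days = Aug 8, 1995.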